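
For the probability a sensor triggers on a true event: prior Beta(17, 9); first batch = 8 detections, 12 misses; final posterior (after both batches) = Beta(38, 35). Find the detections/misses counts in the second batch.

13 detections and 14 misses

Because Beta–binomial updating is additive in the counts, the combined data contributed (α_post−α_prior, β_post−β_prior) successes and failures.
Total across both batches: 38−17=21 detections, 35−9=26 misses.
Subtract the first batch: 21−8=13 detections and 26−12=14 misses.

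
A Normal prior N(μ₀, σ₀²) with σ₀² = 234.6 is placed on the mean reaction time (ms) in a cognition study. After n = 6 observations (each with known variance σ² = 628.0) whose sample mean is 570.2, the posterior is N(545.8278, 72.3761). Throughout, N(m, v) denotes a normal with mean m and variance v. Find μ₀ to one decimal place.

μ₀ = 491.2

The posterior mean is a precision-weighted average: μ_n = (τ₀μ₀ + τ_data·x̄)/(τ₀+τ_data), with τ₀=1/σ₀² and τ_data=n/σ².
Here τ₀ = 1/234.6 = 0.004263 and τ_data = 6/628.0 = 0.009554, so τ_n = 0.013817.
Rearranging for μ₀: μ₀ = (μ_n·τ_n − τ_data·x̄)/τ₀ = (545.8278·0.013817 − 0.009554·570.2) / 0.004263 = 2.094012/0.004263 ≈ 491.2.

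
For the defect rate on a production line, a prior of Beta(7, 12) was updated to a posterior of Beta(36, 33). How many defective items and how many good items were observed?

Under Beta–binomial conjugacy the posterior parameters are (a+s, b+f).
Match parameters: s=36−7=29, f=33−12=21.

29 defective items and 21 good items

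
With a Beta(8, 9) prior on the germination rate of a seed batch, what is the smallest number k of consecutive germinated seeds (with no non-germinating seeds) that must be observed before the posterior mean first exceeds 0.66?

After k germinated seeds and 0 non-germinating seeds the posterior is Beta(8+k, 9), with mean (8+k)/(8+9+k).
Set (8+k)/(17+k) > 0.66 and solve: k > (0.66·17 − 8)/(1 − 0.66) = 9.471.
The smallest integer exceeding 9.471 is 10.

k = 10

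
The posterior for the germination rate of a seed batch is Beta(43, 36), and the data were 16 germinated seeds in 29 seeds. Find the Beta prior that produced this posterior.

Beta is conjugate to the binomial likelihood: posterior = Beta(a+s, b+f).
So a = 43 − 16 = 27 and b = 36 − 13 = 23.

Beta(27, 23)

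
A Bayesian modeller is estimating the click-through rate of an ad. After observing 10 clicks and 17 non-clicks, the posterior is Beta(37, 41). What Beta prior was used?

Beta is conjugate to the binomial likelihood: posterior = Beta(a+s, b+f).
So a = 37 − 10 = 27 and b = 41 − 17 = 24.

Beta(27, 24)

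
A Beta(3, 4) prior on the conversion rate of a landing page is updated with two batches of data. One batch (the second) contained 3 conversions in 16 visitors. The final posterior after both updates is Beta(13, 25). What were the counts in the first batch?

7 conversions and 8 bounces

Sequential conjugate updates are equivalent to a single update on the pooled data, so total successes = posterior α − prior α and total failures = posterior β − prior β.
Total across both batches: 13−3=10 conversions, 25−4=21 bounces.
Subtract the second batch: 10−3=7 conversions and 21−13=8 bounces.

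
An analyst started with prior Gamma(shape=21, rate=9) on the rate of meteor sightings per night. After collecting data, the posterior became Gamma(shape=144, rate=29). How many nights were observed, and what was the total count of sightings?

Gamma–Poisson conjugacy: posterior shape = α + Σxᵢ, posterior rate = β + n.
Matching: Σxᵢ = 144 − 21 = 123 and n = 29 − 9 = 20.

n = 20 nights with total 123 sightings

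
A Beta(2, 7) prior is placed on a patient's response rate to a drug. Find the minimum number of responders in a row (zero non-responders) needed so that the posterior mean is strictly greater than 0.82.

k = 30

After k responders and 0 non-responders the posterior is Beta(2+k, 7), with mean (2+k)/(2+7+k).
Set (2+k)/(9+k) > 0.82 and solve: k > (0.82·9 − 2)/(1 − 0.82) = 29.889.
The smallest integer exceeding 29.889 is 30, and checking k=30: (32)/(39) = 0.8205 > 0.82.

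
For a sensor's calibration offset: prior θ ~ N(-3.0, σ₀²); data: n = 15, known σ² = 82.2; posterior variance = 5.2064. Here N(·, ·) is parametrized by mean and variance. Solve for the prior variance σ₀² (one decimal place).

σ₀² = 104.3

Posterior precision equals prior precision plus data precision: 1/σ_n² = 1/σ₀² + n/σ².
So 1/σ₀² = 1/5.2064 − 15/82.2 = 0.192071 − 0.182482 = 0.009589.
Hence σ₀² = 1/0.009589 ≈ 104.3.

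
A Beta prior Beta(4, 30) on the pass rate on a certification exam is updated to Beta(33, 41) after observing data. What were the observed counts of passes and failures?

29 passes and 11 failures

Under Beta–binomial conjugacy the posterior parameters are (α+s, β+f).
Match parameters: s=33−4=29, f=41−30=11.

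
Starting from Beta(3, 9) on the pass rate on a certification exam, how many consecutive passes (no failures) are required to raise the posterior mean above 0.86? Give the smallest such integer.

After k passes and 0 failures the posterior is Beta(3+k, 9), with mean (3+k)/(3+9+k).
Set (3+k)/(12+k) > 0.86 and solve: k > (0.86·12 − 3)/(1 − 0.86) = 52.286.
The smallest integer exceeding 52.286 is 53, and checking k=53: (56)/(65) = 0.8615 > 0.86.

k = 53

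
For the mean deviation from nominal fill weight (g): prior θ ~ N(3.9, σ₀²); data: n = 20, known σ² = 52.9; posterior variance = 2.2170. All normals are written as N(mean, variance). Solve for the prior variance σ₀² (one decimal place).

σ₀² = 13.7

Posterior precision equals prior precision plus data precision: 1/σ_n² = 1/σ₀² + n/σ².
So 1/σ₀² = 1/2.2170 − 20/52.9 = 0.451060 − 0.378072 = 0.072988.
Hence σ₀² = 1/0.072988 ≈ 13.7.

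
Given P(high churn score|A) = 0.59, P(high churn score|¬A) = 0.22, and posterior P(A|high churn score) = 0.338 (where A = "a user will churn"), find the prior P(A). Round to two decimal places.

P(A) = 0.16

In odds form, posterior odds = prior odds × likelihood ratio, so prior odds = posterior odds ÷ LR.
Posterior odds = 0.338/(1−0.338) = 0.5106. LR = 0.59/0.22 = 2.6818.
Prior odds = 0.5106/2.6818 = 0.1904, so P(A) = 0.1904/(1+0.1904) ≈ 0.16.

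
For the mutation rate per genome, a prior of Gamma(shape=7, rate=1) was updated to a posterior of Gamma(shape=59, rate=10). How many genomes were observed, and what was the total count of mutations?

n = 9 genomes with total 52 mutations

Gamma–Poisson conjugacy: posterior shape = α + Σxᵢ, posterior rate = β + n.
Matching: Σxᵢ = 59 − 7 = 52 and n = 10 − 1 = 9.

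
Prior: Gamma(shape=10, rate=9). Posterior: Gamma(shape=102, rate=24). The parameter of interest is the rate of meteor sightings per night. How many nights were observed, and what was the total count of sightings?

Gamma–Poisson conjugacy: posterior shape = α + Σxᵢ, posterior rate = β + n.
Matching: Σxᵢ = 102 − 10 = 92 and n = 24 − 9 = 15.

n = 15 nights with total 92 sightings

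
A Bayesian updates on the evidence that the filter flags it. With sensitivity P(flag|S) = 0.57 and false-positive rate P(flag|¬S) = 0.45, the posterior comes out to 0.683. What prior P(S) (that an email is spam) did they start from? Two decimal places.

In odds form, posterior odds = prior odds × likelihood ratio, so prior odds = posterior odds ÷ LR.
Posterior odds = 0.683/(1−0.683) = 2.1546. LR = 0.57/0.45 = 1.2667.
Prior odds = 2.1546/1.2667 = 1.7010, so P(S) = 1.7010/(1+1.7010) ≈ 0.63.

P(S) = 0.63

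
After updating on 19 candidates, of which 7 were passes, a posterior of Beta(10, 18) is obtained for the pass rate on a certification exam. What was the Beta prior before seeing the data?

A Beta(α, β) prior with s successes and f failures in binomial data gives a Beta(α+s, β+f) posterior.
So α = 10 − 7 = 3 and β = 18 − 12 = 6.

Beta(3, 6)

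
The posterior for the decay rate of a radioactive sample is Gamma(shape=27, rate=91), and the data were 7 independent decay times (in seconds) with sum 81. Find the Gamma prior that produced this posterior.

For an exponential likelihood with a Gamma(α, β) prior on the rate, n observations with total T give posterior Gamma(α+n, β+T).
So α = 27 − 7 = 20 and β = 91 − 81 = 10.

Gamma(shape=20, rate=10)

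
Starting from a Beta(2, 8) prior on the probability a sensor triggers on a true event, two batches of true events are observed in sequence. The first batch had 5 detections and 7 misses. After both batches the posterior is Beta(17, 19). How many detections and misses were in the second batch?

Sequential conjugate updates are equivalent to a single update on the pooled data, so total successes = posterior α − prior α and total failures = posterior β − prior β.
Total across both batches: 17−2=15 detections, 19−8=11 misses.
Subtract the first batch: 15−5=10 detections and 11−7=4 misses.

10 detections and 4 misses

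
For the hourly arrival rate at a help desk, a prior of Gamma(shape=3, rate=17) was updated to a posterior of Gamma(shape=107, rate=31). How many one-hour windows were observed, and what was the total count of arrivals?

n = 14 one-hour windows with total 104 arrivals

Gamma–Poisson conjugacy: posterior shape = α + Σxᵢ, posterior rate = β + n.
Matching: Σxᵢ = 107 − 3 = 104 and n = 31 − 17 = 14.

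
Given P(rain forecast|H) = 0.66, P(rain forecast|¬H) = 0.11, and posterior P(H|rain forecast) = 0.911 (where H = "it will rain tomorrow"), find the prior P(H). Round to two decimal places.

In odds form, posterior odds = prior odds × likelihood ratio, so prior odds = posterior odds ÷ LR.
Posterior odds = 0.911/(1−0.911) = 10.2360. LR = 0.66/0.11 = 6.0000.
Prior odds = 10.2360/6.0000 = 1.7060, so P(H) = 1.7060/(1+1.7060) ≈ 0.63.

P(H) = 0.63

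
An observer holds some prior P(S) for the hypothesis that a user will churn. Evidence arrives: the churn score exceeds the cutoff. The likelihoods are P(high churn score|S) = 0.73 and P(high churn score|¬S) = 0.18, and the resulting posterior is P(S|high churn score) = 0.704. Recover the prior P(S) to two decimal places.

Bayes' rule in odds form gives O(S|E) = O(S)·[P(E|S)/P(E|¬S)], hence O(S) = O(S|E)/LR.
Posterior odds = 0.704/(1−0.704) = 2.3784. LR = 0.73/0.18 = 4.0556.
Prior odds = 2.3784/4.0556 = 0.5864, so P(S) = 0.5864/(1+0.5864) ≈ 0.37.

P(S) = 0.37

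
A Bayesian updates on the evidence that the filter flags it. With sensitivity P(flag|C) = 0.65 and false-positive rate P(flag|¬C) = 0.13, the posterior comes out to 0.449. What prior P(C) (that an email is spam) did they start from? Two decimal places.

In odds form, posterior odds = prior odds × likelihood ratio, so prior odds = posterior odds ÷ LR.
Posterior odds = 0.449/(1−0.449) = 0.8149. LR = 0.65/0.13 = 5.0000.
Prior odds = 0.8149/5.0000 = 0.1630, so P(C) = 0.1630/(1+0.1630) ≈ 0.14.

P(C) = 0.14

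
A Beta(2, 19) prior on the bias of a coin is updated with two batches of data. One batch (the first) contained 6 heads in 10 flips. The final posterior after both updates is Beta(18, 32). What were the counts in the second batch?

Because Beta–binomial updating is additive in the counts, the combined data contributed (α_post−α_prior, β_post−β_prior) successes and failures.
Total across both batches: 18−2=16 heads, 32−19=13 tails.
Subtract the first batch: 16−6=10 heads and 13−4=9 tails.

10 heads and 9 tails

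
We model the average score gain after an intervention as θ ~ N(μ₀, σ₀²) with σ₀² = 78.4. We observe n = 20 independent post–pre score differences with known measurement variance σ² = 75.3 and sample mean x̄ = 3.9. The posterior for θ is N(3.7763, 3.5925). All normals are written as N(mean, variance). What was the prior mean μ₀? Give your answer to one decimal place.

The posterior mean is a precision-weighted average: μ_n = (τ₀μ₀ + τ_data·x̄)/(τ₀+τ_data), with τ₀=1/σ₀² and τ_data=n/σ².
Here τ₀ = 1/78.4 = 0.012755 and τ_data = 20/75.3 = 0.265604, so τ_n = 0.278359.
Rearranging for μ₀: μ₀ = (μ_n·τ_n − τ_data·x̄)/τ₀ = (3.7763·0.278359 − 0.265604·3.9) / 0.012755 = 0.015311/0.012755 ≈ 1.2.

μ₀ = 1.2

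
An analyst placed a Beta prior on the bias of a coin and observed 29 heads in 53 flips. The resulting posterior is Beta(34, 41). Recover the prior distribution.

Beta(5, 17)

A Beta(a, b) prior with s successes and f failures in binomial data gives a Beta(a+s, b+f) posterior.
Subtract the data counts: 34−29=5, 41−24=17.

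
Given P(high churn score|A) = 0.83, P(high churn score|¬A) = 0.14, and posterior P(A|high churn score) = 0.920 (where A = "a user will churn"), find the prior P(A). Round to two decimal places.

Bayes' rule in odds form gives O(A|E) = O(A)·[P(E|A)/P(E|¬A)], hence O(A) = O(A|E)/LR.
Posterior odds = 0.920/(1−0.920) = 11.5000. LR = 0.83/0.14 = 5.9286.
Prior odds = 11.5000/5.9286 = 1.9397, so P(A) = 1.9397/(1+1.9397) ≈ 0.66.

P(A) = 0.66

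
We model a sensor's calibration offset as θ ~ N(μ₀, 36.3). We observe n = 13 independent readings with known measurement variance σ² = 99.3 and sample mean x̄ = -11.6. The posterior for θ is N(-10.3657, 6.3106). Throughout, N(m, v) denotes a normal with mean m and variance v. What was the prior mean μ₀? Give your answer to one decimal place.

μ₀ = -4.5

With known observation variance, the Normal–Normal posterior has precision τ_n = τ₀ + n/σ² and mean μ_n = (τ₀μ₀ + (n/σ²)x̄)/τ_n.
Here τ₀ = 1/36.3 = 0.027548 and τ_data = 13/99.3 = 0.130916, so τ_n = 0.158464.
Rearranging for μ₀: μ₀ = (μ_n·τ_n − τ_data·x̄)/τ₀ = (-10.3657·0.158464 − 0.130916·-11.6) / 0.027548 = -0.123965/0.027548 ≈ -4.5.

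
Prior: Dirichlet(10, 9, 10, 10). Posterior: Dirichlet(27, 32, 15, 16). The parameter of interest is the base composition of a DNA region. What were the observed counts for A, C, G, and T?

counts (17, 23, 5, 6)

For a Dirichlet(α) prior with multinomial counts c, the posterior is Dirichlet(α + c) componentwise.
Counts are posterior − prior componentwise: 27−10=17, 32−9=23, 15−10=5, 16−10=6.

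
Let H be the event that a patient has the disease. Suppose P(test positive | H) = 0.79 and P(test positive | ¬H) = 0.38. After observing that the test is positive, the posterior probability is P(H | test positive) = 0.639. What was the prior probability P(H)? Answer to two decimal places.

In odds form, posterior odds = prior odds × likelihood ratio, so prior odds = posterior odds ÷ LR.
Posterior odds = 0.639/(1−0.639) = 1.7701. LR = 0.79/0.38 = 2.0789.
Prior odds = 1.7701/2.0789 = 0.8515, so P(H) = 0.8515/(1+0.8515) ≈ 0.46.

P(H) = 0.46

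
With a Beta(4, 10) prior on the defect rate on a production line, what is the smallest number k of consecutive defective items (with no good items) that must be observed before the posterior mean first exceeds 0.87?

After k defective items and 0 good items the posterior is Beta(4+k, 10), with mean (4+k)/(4+10+k).
Set (4+k)/(14+k) > 0.87 and solve: k > (0.87·14 − 4)/(1 − 0.87) = 62.923.
The smallest integer exceeding 62.923 is 63.

k = 63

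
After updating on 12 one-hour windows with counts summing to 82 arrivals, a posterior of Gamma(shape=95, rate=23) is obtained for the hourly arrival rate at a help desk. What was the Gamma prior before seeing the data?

Gamma(shape=13, rate=11)

A Gamma(α, β) prior (rate parametrization) on a Poisson rate with n observations summing to S gives posterior Gamma(α+S, β+n).
So α = 95 − 82 = 13 and β = 23 − 12 = 11.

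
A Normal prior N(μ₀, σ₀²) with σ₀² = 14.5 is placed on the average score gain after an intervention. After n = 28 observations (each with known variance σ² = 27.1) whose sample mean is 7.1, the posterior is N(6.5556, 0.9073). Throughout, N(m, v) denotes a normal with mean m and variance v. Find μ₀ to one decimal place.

μ₀ = -1.6

With known observation variance, the Normal–Normal posterior has precision τ_n = τ₀ + n/σ² and mean μ_n = (τ₀μ₀ + (n/σ²)x̄)/τ_n.
Here τ₀ = 1/14.5 = 0.068966 and τ_data = 28/27.1 = 1.033210, so τ_n = 1.102176.
Rearranging for μ₀: μ₀ = (μ_n·τ_n − τ_data·x̄)/τ₀ = (6.5556·1.102176 − 1.033210·7.1) / 0.068966 = -0.110366/0.068966 ≈ -1.6.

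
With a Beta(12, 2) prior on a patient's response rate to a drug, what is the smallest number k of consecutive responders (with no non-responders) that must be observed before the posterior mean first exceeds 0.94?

After k responders and 0 non-responders the posterior is Beta(12+k, 2), with mean (12+k)/(12+2+k).
Set (12+k)/(14+k) > 0.94 and solve: k > (0.94·14 − 12)/(1 − 0.94) = 19.333.
The smallest integer exceeding 19.333 is 20.

k = 20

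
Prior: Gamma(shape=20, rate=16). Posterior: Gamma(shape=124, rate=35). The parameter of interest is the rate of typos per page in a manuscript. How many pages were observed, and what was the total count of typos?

A Gamma(α, β) prior (rate parametrization) on a Poisson rate with n observations summing to S gives posterior Gamma(α+S, β+n).
Matching: Σxᵢ = 124 − 20 = 104 and n = 35 − 16 = 19.

n = 19 pages with total 104 typos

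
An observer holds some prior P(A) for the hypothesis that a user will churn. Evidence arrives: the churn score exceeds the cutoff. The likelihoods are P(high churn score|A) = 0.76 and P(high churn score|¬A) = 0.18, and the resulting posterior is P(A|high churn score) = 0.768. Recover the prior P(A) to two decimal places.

P(A) = 0.44

Bayes' rule in odds form gives O(A|E) = O(A)·[P(E|A)/P(E|¬A)], hence O(A) = O(A|E)/LR.
Posterior odds = 0.768/(1−0.768) = 3.3103. LR = 0.76/0.18 = 4.2222.
Prior odds = 3.3103/4.2222 = 0.7840, so P(A) = 0.7840/(1+0.7840) ≈ 0.44.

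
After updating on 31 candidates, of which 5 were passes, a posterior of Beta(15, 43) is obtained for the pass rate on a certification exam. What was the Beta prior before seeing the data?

Beta(10, 17)

Under Beta–binomial conjugacy the posterior parameters are (a+s, b+f).
So a = 15 − 5 = 10 and b = 43 − 26 = 17.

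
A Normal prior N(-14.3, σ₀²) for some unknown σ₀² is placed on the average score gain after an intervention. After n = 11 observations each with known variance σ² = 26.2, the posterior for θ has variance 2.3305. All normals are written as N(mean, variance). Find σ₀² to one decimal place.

σ₀² = 108.2

For the Normal–Normal model with known σ², precisions add: τ_n = τ₀ + n/σ².
So 1/σ₀² = 1/2.3305 − 11/26.2 = 0.429092 − 0.419847 = 0.009245.
Hence σ₀² = 1/0.009245 ≈ 108.2.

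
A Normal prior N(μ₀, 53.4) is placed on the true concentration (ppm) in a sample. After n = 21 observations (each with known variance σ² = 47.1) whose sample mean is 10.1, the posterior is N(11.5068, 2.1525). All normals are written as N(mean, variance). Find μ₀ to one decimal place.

The posterior mean is a precision-weighted average: μ_n = (τ₀μ₀ + τ_data·x̄)/(τ₀+τ_data), with τ₀=1/σ₀² and τ_data=n/σ².
Here τ₀ = 1/53.4 = 0.018727 and τ_data = 21/47.1 = 0.445860, so τ_n = 0.464587.
Rearranging for μ₀: μ₀ = (μ_n·τ_n − τ_data·x̄)/τ₀ = (11.5068·0.464587 − 0.445860·10.1) / 0.018727 = 0.842724/0.018727 ≈ 45.0.

μ₀ = 45.0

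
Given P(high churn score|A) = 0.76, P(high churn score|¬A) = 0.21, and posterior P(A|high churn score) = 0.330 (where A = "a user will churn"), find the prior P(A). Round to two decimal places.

In odds form, posterior odds = prior odds × likelihood ratio, so prior odds = posterior odds ÷ LR.
Posterior odds = 0.330/(1−0.330) = 0.4925. LR = 0.76/0.21 = 3.6190.
Prior odds = 0.4925/3.6190 = 0.1361, so P(A) = 0.1361/(1+0.1361) ≈ 0.12.

P(A) = 0.12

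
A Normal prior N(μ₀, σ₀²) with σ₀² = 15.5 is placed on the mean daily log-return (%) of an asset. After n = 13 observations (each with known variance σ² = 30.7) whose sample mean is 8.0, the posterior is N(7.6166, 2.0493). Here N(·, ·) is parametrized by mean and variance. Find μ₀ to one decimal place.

With known observation variance, the Normal–Normal posterior has precision τ_n = τ₀ + n/σ² and mean μ_n = (τ₀μ₀ + (n/σ²)x̄)/τ_n.
Here τ₀ = 1/15.5 = 0.064516 and τ_data = 13/30.7 = 0.423453, so τ_n = 0.487969.
Rearranging for μ₀: μ₀ = (μ_n·τ_n − τ_data·x̄)/τ₀ = (7.6166·0.487969 − 0.423453·8.0) / 0.064516 = 0.329041/0.064516 ≈ 5.1.

μ₀ = 5.1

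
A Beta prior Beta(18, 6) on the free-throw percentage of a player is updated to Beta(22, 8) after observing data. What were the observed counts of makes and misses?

4 makes and 2 misses

Beta is conjugate to the binomial likelihood: posterior = Beta(α+s, β+f).
Match parameters: s=22−18=4, f=8−6=2.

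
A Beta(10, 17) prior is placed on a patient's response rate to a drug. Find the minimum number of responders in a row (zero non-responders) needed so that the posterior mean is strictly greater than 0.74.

After k responders and 0 non-responders the posterior is Beta(10+k, 17), with mean (10+k)/(10+17+k).
Set (10+k)/(27+k) > 0.74 and solve: k > (0.74·27 − 10)/(1 − 0.74) = 38.385.
The smallest integer exceeding 38.385 is 39, and checking k=39: (49)/(66) = 0.7424 > 0.74.

k = 39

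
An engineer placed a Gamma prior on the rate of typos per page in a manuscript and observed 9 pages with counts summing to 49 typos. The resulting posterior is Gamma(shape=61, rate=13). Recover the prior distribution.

A Gamma(α, β) prior (rate parametrization) on a Poisson rate with n observations summing to S gives posterior Gamma(α+S, β+n).
So α = 61 − 49 = 12 and β = 13 − 9 = 4.

Gamma(shape=12, rate=4)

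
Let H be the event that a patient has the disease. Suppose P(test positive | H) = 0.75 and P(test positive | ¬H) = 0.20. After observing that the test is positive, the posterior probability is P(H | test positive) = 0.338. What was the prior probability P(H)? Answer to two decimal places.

In odds form, posterior odds = prior odds × likelihood ratio, so prior odds = posterior odds ÷ LR.
Posterior odds = 0.338/(1−0.338) = 0.5106. LR = 0.75/0.20 = 3.7500.
Prior odds = 0.5106/3.7500 = 0.1362, so P(H) = 0.1362/(1+0.1362) ≈ 0.12.

P(H) = 0.12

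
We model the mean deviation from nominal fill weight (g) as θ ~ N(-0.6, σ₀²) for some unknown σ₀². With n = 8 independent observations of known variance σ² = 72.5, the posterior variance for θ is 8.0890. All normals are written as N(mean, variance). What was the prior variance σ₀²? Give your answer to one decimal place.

σ₀² = 75.3

Posterior precision equals prior precision plus data precision: 1/σ_n² = 1/σ₀² + n/σ².
So 1/σ₀² = 1/8.0890 − 8/72.5 = 0.123625 − 0.110345 = 0.013280.
Hence σ₀² = 1/0.013280 ≈ 75.3.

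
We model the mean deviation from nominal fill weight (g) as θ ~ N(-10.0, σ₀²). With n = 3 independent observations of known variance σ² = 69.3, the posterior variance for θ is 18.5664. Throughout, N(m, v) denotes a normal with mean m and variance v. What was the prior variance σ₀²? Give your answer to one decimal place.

σ₀² = 94.6

For the Normal–Normal model with known σ², precisions add: τ_n = τ₀ + n/σ².
So 1/σ₀² = 1/18.5664 − 3/69.3 = 0.053861 − 0.043290 = 0.010571.
Hence σ₀² = 1/0.010571 ≈ 94.6.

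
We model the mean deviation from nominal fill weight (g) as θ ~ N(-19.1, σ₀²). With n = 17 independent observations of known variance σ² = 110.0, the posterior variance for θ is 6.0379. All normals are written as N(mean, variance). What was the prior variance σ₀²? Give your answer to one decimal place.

σ₀² = 90.3

For the Normal–Normal model with known σ², precisions add: τ_n = τ₀ + n/σ².
So 1/σ₀² = 1/6.0379 − 17/110.0 = 0.165620 − 0.154545 = 0.011075.
Hence σ₀² = 1/0.011075 ≈ 90.3.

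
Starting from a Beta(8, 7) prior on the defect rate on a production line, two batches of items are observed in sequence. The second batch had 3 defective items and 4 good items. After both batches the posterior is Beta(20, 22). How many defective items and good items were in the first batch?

Because Beta–binomial updating is additive in the counts, the combined data contributed (α_post−α_prior, β_post−β_prior) successes and failures.
Total across both batches: 20−8=12 defective items, 22−7=15 good items.
Subtract the second batch: 12−3=9 defective items and 15−4=11 good items.

9 defective items and 11 good items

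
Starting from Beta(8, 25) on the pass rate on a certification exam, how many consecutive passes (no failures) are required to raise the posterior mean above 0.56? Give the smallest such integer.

k = 24

After k passes and 0 failures the posterior is Beta(8+k, 25), with mean (8+k)/(8+25+k).
Set (8+k)/(33+k) > 0.56 and solve: k > (0.56·33 − 8)/(1 − 0.56) = 23.818.
The smallest integer exceeding 23.818 is 24, and checking k=24: (32)/(57) = 0.5614 > 0.56.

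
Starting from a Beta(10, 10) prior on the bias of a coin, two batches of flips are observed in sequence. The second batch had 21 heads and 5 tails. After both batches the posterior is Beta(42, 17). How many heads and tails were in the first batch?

11 heads and 2 tails

Because Beta–binomial updating is additive in the counts, the combined data contributed (α_post−α_prior, β_post−β_prior) successes and failures.
Total across both batches: 42−10=32 heads, 17−10=7 tails.
Subtract the second batch: 32−21=11 heads and 7−5=2 tails.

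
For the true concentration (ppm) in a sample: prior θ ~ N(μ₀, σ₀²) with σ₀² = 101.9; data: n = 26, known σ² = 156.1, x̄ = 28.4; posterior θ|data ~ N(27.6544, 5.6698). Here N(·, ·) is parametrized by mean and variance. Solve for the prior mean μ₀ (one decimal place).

μ₀ = 15.0

The posterior mean is a precision-weighted average: μ_n = (τ₀μ₀ + τ_data·x̄)/(τ₀+τ_data), with τ₀=1/σ₀² and τ_data=n/σ².
Here τ₀ = 1/101.9 = 0.009814 and τ_data = 26/156.1 = 0.166560, so τ_n = 0.176374.
Rearranging for μ₀: μ₀ = (μ_n·τ_n − τ_data·x̄)/τ₀ = (27.6544·0.176374 − 0.166560·28.4) / 0.009814 = 0.147213/0.009814 ≈ 15.0.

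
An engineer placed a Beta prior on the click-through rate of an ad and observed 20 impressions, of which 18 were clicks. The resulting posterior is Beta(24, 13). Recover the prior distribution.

Beta(6, 11)

Under Beta–binomial conjugacy the posterior parameters are (α+s, β+f).
So α = 24 − 18 = 6 and β = 13 − 2 = 11.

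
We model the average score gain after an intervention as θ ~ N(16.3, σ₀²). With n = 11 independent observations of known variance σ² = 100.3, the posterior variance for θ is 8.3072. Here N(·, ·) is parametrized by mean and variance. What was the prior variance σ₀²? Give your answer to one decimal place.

For the Normal–Normal model with known σ², precisions add: τ_n = τ₀ + n/σ².
So 1/σ₀² = 1/8.3072 − 11/100.3 = 0.120378 − 0.109671 = 0.010707.
Hence σ₀² = 1/0.010707 ≈ 93.4.

σ₀² = 93.4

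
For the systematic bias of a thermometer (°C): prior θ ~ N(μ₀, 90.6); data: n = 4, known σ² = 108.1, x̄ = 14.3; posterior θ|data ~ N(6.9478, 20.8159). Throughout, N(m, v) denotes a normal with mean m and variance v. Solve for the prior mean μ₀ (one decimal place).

μ₀ = -17.7

With known observation variance, the Normal–Normal posterior has precision τ_n = τ₀ + n/σ² and mean μ_n = (τ₀μ₀ + (n/σ²)x̄)/τ_n.
Here τ₀ = 1/90.6 = 0.011038 and τ_data = 4/108.1 = 0.037003, so τ_n = 0.048041.
Rearranging for μ₀: μ₀ = (μ_n·τ_n − τ_data·x̄)/τ₀ = (6.9478·0.048041 − 0.037003·14.3) / 0.011038 = -0.195364/0.011038 ≈ -17.7.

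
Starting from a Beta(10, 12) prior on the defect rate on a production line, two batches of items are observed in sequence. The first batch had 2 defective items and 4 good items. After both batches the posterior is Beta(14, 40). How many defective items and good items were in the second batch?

Sequential conjugate updates are equivalent to a single update on the pooled data, so total successes = posterior α − prior α and total failures = posterior β − prior β.
Total across both batches: 14−10=4 defective items, 40−12=28 good items.
Subtract the first batch: 4−2=2 defective items and 28−4=24 good items.

2 defective items and 24 good items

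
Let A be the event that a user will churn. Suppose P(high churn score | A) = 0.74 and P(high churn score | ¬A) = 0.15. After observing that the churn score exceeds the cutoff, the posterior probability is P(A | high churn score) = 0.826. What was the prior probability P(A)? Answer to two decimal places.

Bayes' rule in odds form gives O(A|E) = O(A)·[P(E|A)/P(E|¬A)], hence O(A) = O(A|E)/LR.
Posterior odds = 0.826/(1−0.826) = 4.7471. LR = 0.74/0.15 = 4.9333.
Prior odds = 4.7471/4.9333 = 0.9623, so P(A) = 0.9623/(1+0.9623) ≈ 0.49.

P(A) = 0.49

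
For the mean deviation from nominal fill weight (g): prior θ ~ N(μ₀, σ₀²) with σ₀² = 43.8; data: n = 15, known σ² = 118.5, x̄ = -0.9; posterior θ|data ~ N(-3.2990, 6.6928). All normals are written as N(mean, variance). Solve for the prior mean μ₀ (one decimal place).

The posterior mean is a precision-weighted average: μ_n = (τ₀μ₀ + τ_data·x̄)/(τ₀+τ_data), with τ₀=1/σ₀² and τ_data=n/σ².
Here τ₀ = 1/43.8 = 0.022831 and τ_data = 15/118.5 = 0.126582, so τ_n = 0.149413.
Rearranging for μ₀: μ₀ = (μ_n·τ_n − τ_data·x̄)/τ₀ = (-3.2990·0.149413 − 0.126582·-0.9) / 0.022831 = -0.378990/0.022831 ≈ -16.6.

μ₀ = -16.6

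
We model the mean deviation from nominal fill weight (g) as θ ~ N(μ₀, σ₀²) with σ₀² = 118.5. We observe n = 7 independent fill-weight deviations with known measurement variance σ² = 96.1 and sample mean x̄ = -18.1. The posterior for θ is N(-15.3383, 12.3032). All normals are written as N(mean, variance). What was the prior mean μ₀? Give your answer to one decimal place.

With known observation variance, the Normal–Normal posterior has precision τ_n = τ₀ + n/σ² and mean μ_n = (τ₀μ₀ + (n/σ²)x̄)/τ_n.
Here τ₀ = 1/118.5 = 0.008439 and τ_data = 7/96.1 = 0.072841, so τ_n = 0.081280.
Rearranging for μ₀: μ₀ = (μ_n·τ_n − τ_data·x̄)/τ₀ = (-15.3383·0.081280 − 0.072841·-18.1) / 0.008439 = 0.071725/0.008439 ≈ 8.5.

μ₀ = 8.5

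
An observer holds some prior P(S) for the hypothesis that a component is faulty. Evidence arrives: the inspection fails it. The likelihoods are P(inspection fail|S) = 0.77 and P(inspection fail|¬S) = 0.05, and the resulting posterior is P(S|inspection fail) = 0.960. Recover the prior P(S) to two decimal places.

P(S) = 0.61

In odds form, posterior odds = prior odds × likelihood ratio, so prior odds = posterior odds ÷ LR.
Posterior odds = 0.960/(1−0.960) = 24.0000. LR = 0.77/0.05 = 15.4000.
Prior odds = 24.0000/15.4000 = 1.5584, so P(S) = 1.5584/(1+1.5584) ≈ 0.61.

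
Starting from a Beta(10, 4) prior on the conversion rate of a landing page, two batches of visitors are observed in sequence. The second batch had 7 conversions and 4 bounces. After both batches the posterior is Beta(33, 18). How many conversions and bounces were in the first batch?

Sequential conjugate updates are equivalent to a single update on the pooled data, so total successes = posterior α − prior α and total failures = posterior β − prior β.
Total across both batches: 33−10=23 conversions, 18−4=14 bounces.
Subtract the second batch: 23−7=16 conversions and 14−4=10 bounces.

16 conversions and 10 bounces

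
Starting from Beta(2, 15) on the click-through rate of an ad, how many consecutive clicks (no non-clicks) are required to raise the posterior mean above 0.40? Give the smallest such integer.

k = 9

After k clicks and 0 non-clicks the posterior is Beta(2+k, 15), with mean (2+k)/(2+15+k).
Set (2+k)/(17+k) > 0.40 and solve: k > (0.40·17 − 2)/(1 − 0.40) = 8.000.
The smallest integer exceeding 8.000 is 9, and checking k=9: (11)/(26) = 0.4231 > 0.40.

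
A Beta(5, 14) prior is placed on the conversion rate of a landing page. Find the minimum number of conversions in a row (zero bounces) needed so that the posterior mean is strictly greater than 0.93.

k = 182

After k conversions and 0 bounces the posterior is Beta(5+k, 14), with mean (5+k)/(5+14+k).
Set (5+k)/(19+k) > 0.93 and solve: k > (0.93·19 − 5)/(1 − 0.93) = 181.000.
The smallest integer exceeding 181.000 is 182, and checking k=182: (187)/(201) = 0.9303 > 0.93.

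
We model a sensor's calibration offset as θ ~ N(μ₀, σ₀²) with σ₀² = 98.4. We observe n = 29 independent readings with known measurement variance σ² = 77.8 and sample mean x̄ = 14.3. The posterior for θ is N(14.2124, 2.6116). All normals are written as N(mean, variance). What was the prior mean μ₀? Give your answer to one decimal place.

The posterior mean is a precision-weighted average: μ_n = (τ₀μ₀ + τ_data·x̄)/(τ₀+τ_data), with τ₀=1/σ₀² and τ_data=n/σ².
Here τ₀ = 1/98.4 = 0.010163 and τ_data = 29/77.8 = 0.372751, so τ_n = 0.382914.
Rearranging for μ₀: μ₀ = (μ_n·τ_n − τ_data·x̄)/τ₀ = (14.2124·0.382914 − 0.372751·14.3) / 0.010163 = 0.111788/0.010163 ≈ 11.0.

μ₀ = 11.0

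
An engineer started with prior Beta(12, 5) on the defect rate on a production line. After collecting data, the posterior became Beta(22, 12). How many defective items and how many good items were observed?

Under Beta–binomial conjugacy the posterior parameters are (α+s, β+f).
Match parameters: s=22−12=10, f=12−5=7.

10 defective items and 7 good items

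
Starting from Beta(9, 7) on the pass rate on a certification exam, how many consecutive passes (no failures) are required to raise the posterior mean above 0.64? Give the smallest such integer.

k = 4

After k passes and 0 failures the posterior is Beta(9+k, 7), with mean (9+k)/(9+7+k).
Set (9+k)/(16+k) > 0.64 and solve: k > (0.64·16 − 9)/(1 − 0.64) = 3.444.
The smallest integer exceeding 3.444 is 4, and checking k=4: (13)/(20) = 0.6500 > 0.64.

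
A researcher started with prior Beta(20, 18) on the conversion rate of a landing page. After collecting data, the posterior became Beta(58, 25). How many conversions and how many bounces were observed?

38 conversions and 7 bounces

Under Beta–binomial conjugacy the posterior parameters are (α+s, β+f).
Match parameters: s=58−20=38, f=25−18=7.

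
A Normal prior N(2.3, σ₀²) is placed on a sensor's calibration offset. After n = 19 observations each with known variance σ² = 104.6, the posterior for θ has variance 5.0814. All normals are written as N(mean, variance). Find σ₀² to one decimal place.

σ₀² = 66.0

For the Normal–Normal model with known σ², precisions add: τ_n = τ₀ + n/σ².
So 1/σ₀² = 1/5.0814 − 19/104.6 = 0.196796 − 0.181644 = 0.015152.
Hence σ₀² = 1/0.015152 ≈ 66.0.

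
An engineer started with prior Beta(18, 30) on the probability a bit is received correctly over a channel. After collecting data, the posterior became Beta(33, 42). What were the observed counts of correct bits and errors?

15 correct bits and 12 errors

A Beta(α, β) prior with s successes and f failures in binomial data gives a Beta(α+s, β+f) posterior.
Match parameters: s=33−18=15, f=42−30=12.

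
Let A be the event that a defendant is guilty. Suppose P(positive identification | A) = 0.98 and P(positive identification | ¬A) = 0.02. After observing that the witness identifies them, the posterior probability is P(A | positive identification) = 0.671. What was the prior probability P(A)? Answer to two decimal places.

Bayes' rule in odds form gives O(A|E) = O(A)·[P(E|A)/P(E|¬A)], hence O(A) = O(A|E)/LR.
Posterior odds = 0.671/(1−0.671) = 2.0395. LR = 0.98/0.02 = 49.0000.
Prior odds = 2.0395/49.0000 = 0.0416, so P(A) = 0.0416/(1+0.0416) ≈ 0.04.

P(A) = 0.04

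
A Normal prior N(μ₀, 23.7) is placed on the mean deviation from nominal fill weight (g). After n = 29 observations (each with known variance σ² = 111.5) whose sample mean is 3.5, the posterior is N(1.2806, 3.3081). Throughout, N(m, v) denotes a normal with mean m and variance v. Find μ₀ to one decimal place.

With known observation variance, the Normal–Normal posterior has precision τ_n = τ₀ + n/σ² and mean μ_n = (τ₀μ₀ + (n/σ²)x̄)/τ_n.
Here τ₀ = 1/23.7 = 0.042194 and τ_data = 29/111.5 = 0.260090, so τ_n = 0.302284.
Rearranging for μ₀: μ₀ = (μ_n·τ_n − τ_data·x̄)/τ₀ = (1.2806·0.302284 − 0.260090·3.5) / 0.042194 = -0.523210/0.042194 ≈ -12.4.

μ₀ = -12.4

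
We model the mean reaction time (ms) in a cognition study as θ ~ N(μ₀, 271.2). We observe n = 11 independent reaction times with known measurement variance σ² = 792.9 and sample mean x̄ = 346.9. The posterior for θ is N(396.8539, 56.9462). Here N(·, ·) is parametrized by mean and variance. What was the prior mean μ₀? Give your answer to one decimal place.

μ₀ = 584.8

The posterior mean is a precision-weighted average: μ_n = (τ₀μ₀ + τ_data·x̄)/(τ₀+τ_data), with τ₀=1/σ₀² and τ_data=n/σ².
Here τ₀ = 1/271.2 = 0.003687 and τ_data = 11/792.9 = 0.013873, so τ_n = 0.017560.
Rearranging for μ₀: μ₀ = (μ_n·τ_n − τ_data·x̄)/τ₀ = (396.8539·0.017560 − 0.013873·346.9) / 0.003687 = 2.156211/0.003687 ≈ 584.8.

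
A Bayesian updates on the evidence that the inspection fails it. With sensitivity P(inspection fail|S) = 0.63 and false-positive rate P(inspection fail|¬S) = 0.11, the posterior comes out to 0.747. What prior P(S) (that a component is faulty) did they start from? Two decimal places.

P(S) = 0.34

Bayes' rule in odds form gives O(S|E) = O(S)·[P(E|S)/P(E|¬S)], hence O(S) = O(S|E)/LR.
Posterior odds = 0.747/(1−0.747) = 2.9526. LR = 0.63/0.11 = 5.7273.
Prior odds = 2.9526/5.7273 = 0.5155, so P(S) = 0.5155/(1+0.5155) ≈ 0.34.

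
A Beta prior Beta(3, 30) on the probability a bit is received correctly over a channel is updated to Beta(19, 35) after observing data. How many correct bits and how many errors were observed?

Beta is conjugate to the binomial likelihood: posterior = Beta(α+s, β+f).
So s = 19 − 3 = 16 and f = 35 − 30 = 5.

16 correct bits and 5 errors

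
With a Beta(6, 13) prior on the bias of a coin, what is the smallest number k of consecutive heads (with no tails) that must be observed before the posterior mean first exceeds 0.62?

After k heads and 0 tails the posterior is Beta(6+k, 13), with mean (6+k)/(6+13+k).
Set (6+k)/(19+k) > 0.62 and solve: k > (0.62·19 − 6)/(1 − 0.62) = 15.211.
The smallest integer exceeding 15.211 is 16, and checking k=16: (22)/(35) = 0.6286 > 0.62.

k = 16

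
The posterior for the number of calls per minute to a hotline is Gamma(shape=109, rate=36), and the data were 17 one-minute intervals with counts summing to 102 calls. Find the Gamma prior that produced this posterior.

Gamma–Poisson conjugacy: posterior shape = α + Σxᵢ, posterior rate = β + n.
So α = 109 − 102 = 7 and β = 36 − 17 = 19.

Gamma(shape=7, rate=19)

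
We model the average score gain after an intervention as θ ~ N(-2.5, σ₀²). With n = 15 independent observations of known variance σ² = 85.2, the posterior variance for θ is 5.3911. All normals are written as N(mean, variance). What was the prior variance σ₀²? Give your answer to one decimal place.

For the Normal–Normal model with known σ², precisions add: τ_n = τ₀ + n/σ².
So 1/σ₀² = 1/5.3911 − 15/85.2 = 0.185491 − 0.176056 = 0.009435.
Hence σ₀² = 1/0.009435 ≈ 106.0.

σ₀² = 106.0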